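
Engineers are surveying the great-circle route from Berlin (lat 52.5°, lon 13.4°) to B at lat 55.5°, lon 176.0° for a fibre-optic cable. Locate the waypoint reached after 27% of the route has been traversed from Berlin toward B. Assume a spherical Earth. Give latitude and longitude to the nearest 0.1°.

Write both endpoints as unit vectors p₁, p₂ with components (cos φ cos λ, cos φ sin λ, sin φ).
The central angle between the endpoints is δ = arccos(p₁·p₂) ≈ 1.240 rad (71.0°).
Interpolate at f = 0.27 with slerp weights a = sin((1−f)δ)/sin δ ≈ 0.832, b = sin(fδ)/sin δ ≈ 0.347.
p = a·p₁ + b·p₂ ≈ (0.296, 0.131, 0.946); φ = arcsin(p_z) ≈ 71.10°, λ = atan2(p_y, p_x) ≈ 23.87°.

≈ lat 71.1°, lon 23.9°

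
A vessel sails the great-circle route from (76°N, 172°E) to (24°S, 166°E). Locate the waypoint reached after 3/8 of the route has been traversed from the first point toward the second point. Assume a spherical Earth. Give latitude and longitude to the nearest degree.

Write both endpoints as unit vectors p₁, p₂ with components (cos φ cos λ, cos φ sin λ, sin φ).
The central angle between the endpoints is δ = arccos(p₁·p₂) ≈ 1.747 rad (100.1°).
Interpolate at f = 3/8 with slerp weights a = sin((1−f)δ)/sin δ ≈ 0.901, b = sin(fδ)/sin δ ≈ 0.619.
p = a·p₁ + b·p₂ ≈ (-0.764, 0.167, 0.623); φ = arcsin(p_z) ≈ 38.52°, λ = atan2(p_y, p_x) ≈ 167.67°.

≈ (39°N, 168°E)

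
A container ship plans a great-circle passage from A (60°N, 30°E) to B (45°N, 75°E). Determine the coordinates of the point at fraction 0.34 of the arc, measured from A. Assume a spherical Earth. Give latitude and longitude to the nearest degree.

The haversine formula gives a central angle δ ≈ 0.531 rad (30.4°) between the endpoints.
Interpolate at f = 0.34 with slerp weights a = sin((1−f)δ)/sin δ ≈ 0.678, b = sin(fδ)/sin δ ≈ 0.355.
p = a·p₁ + b·p₂ ≈ (0.358, 0.412, 0.838); φ = arcsin(p_z) ≈ 56.92°, λ = atan2(p_y, p_x) ≈ 48.95°.

≈ (57°N, 49°E)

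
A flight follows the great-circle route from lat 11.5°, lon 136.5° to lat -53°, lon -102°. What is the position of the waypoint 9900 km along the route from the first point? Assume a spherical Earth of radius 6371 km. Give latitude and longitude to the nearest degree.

≈ lat -53°, lon -151°

Convert each endpoint to a unit vector on the sphere (x = cos φ cos λ, y = cos φ sin λ, z = sin φ).
The central angle between the endpoints is δ = arccos(p₁·p₂) ≈ 2.057 rad (117.9°). The total great-circle distance is δ·R ≈ 2.057 × 6371 ≈ 13106 km, so the target fraction is f = 9900/13106 ≈ 0.755.
Interpolate at f ≈ 0.755 with slerp weights a = sin((1−f)δ)/sin δ ≈ 0.545, b = sin(fδ)/sin δ ≈ 1.131.
p = a·p₁ + b·p₂ ≈ (-0.529, -0.298, -0.794); φ = arcsin(p_z) ≈ -52.61°, λ = atan2(p_y, p_x) ≈ -150.63°.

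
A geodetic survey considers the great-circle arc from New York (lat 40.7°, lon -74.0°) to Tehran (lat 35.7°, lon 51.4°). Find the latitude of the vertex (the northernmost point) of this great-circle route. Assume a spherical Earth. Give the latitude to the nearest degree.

The great circle lies in the plane with unit normal n̂ = (p₁ × p₂)/|p₁ × p₂|.
Here n̂_z ≈ +0.502; the vertex latitude is φ_max = arccos|n̂_z| ≈ 59.9°.

≈ 60°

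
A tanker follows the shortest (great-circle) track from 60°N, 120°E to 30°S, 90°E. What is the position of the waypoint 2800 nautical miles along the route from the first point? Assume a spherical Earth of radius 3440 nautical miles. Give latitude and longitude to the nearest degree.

The haversine formula gives a central angle δ ≈ 1.629 rad (93.3°) between the endpoints. The total great-circle distance is δ·R ≈ 1.629 × 3440 ≈ 5603 nmi, so the target fraction is f = 2800/5603 ≈ 0.500.
Interpolate at f ≈ 0.500 with slerp weights a = sin((1−f)δ)/sin δ ≈ 0.729, b = sin(fδ)/sin δ ≈ 0.728.
p = a·p₁ + b·p₂ ≈ (-0.182, 0.946, 0.267); φ = arcsin(p_z) ≈ 15.49°, λ = atan2(p_y, p_x) ≈ 100.90°.

≈ 15°N, 101°E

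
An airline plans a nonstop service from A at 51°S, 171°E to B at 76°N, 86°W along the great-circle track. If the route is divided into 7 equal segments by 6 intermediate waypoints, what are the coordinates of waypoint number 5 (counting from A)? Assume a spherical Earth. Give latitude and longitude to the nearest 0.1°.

Write both endpoints as unit vectors p₁, p₂ with components (cos φ cos λ, cos φ sin λ, sin φ).
The central angle between the endpoints is δ = arccos(p₁·p₂) ≈ 2.479 rad (142.0°).
Interpolate at f = 5/7 with slerp weights a = sin((1−f)δ)/sin δ ≈ 1.057, b = sin(fδ)/sin δ ≈ 1.593.
p = a·p₁ + b·p₂ ≈ (-0.630, -0.280, 0.724); φ = arcsin(p_z) ≈ 46.38°, λ = atan2(p_y, p_x) ≈ -156.02°.

≈ 46.4°N, 156.0°W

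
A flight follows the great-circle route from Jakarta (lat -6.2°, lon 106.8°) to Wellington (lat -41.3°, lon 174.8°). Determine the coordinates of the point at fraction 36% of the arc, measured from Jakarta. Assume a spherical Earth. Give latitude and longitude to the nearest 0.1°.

From cos δ = sin φ₁ sin φ₂ + cos φ₁ cos φ₂ cos Δλ, the central angle is δ ≈ 1.212 rad (69.4°).
Interpolate at f = 0.36 with slerp weights a = sin((1−f)δ)/sin δ ≈ 0.748, b = sin(fδ)/sin δ ≈ 0.451.
p = a·p₁ + b·p₂ ≈ (-0.553, 0.742, -0.379); φ = arcsin(p_z) ≈ -22.25°, λ = atan2(p_y, p_x) ≈ 126.66°.

≈ lat -22.3°, lon 126.7°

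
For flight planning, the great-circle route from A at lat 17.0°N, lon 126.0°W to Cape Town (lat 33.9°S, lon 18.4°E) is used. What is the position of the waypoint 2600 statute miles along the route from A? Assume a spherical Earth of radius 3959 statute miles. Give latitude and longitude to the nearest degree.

Write both endpoints as unit vectors p₁, p₂ with components (cos φ cos λ, cos φ sin λ, sin φ).
The central angle between the endpoints is δ = arccos(p₁·p₂) ≈ 2.512 rad (143.9°). The total great-circle distance is δ·R ≈ 2.512 × 3959 ≈ 9946 mi, so the target fraction is f = 2600/9946 ≈ 0.261.
Interpolate at f ≈ 0.261 with slerp weights a = sin((1−f)δ)/sin δ ≈ 1.631, b = sin(fδ)/sin δ ≈ 1.037.
p = a·p₁ + b·p₂ ≈ (-0.100, -0.990, -0.102); φ = arcsin(p_z) ≈ -5.84°, λ = atan2(p_y, p_x) ≈ -95.75°.

≈ lat 6°S, lon 96°W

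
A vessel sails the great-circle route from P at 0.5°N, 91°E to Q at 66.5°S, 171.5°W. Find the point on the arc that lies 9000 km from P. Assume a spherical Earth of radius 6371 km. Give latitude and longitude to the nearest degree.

The haversine formula gives a central angle δ ≈ 1.631 rad (93.4°) between the endpoints. The total great-circle distance is δ·R ≈ 1.631 × 6371 ≈ 10390 km, so the target fraction is f = 9000/10390 ≈ 0.866.
Interpolate at f ≈ 0.866 with slerp weights a = sin((1−f)δ)/sin δ ≈ 0.217, b = sin(fδ)/sin δ ≈ 0.989.
p = a·p₁ + b·p₂ ≈ (-0.394, 0.159, -0.905); φ = arcsin(p_z) ≈ -64.87°, λ = atan2(p_y, p_x) ≈ 158.08°.

≈ 65°S, 158°E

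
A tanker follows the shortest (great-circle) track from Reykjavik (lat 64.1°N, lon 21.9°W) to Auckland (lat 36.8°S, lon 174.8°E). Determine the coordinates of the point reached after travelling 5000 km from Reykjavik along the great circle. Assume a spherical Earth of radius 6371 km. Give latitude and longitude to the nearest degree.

≈ lat 65°N, lon 149°W

Write both endpoints as unit vectors p₁, p₂ with components (cos φ cos λ, cos φ sin λ, sin φ).
The central angle between the endpoints is δ = arccos(p₁·p₂) ≈ 2.634 rad (150.9°). The total great-circle distance is δ·R ≈ 2.634 × 6371 ≈ 16781 km, so the target fraction is f = 5000/16781 ≈ 0.298.
Interpolate at f ≈ 0.298 with slerp weights a = sin((1−f)δ)/sin δ ≈ 1.978, b = sin(fδ)/sin δ ≈ 1.454.
p = a·p₁ + b·p₂ ≈ (-0.358, -0.217, 0.908); φ = arcsin(p_z) ≈ 65.28°, λ = atan2(p_y, p_x) ≈ -148.78°.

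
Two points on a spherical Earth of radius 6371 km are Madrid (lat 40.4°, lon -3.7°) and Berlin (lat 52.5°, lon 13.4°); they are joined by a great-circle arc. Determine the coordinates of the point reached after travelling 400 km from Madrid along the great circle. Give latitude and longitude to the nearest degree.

Convert each endpoint to a unit vector on the sphere (x = cos φ cos λ, y = cos φ sin λ, z = sin φ).
The central angle between the endpoints is δ = arccos(p₁·p₂) ≈ 0.293 rad (16.8°). The total great-circle distance is δ·R ≈ 0.293 × 6371 ≈ 1869 km, so the target fraction is f = 400/1869 ≈ 0.214.
Interpolate at f ≈ 0.214 with slerp weights a = sin((1−f)δ)/sin δ ≈ 0.790, b = sin(fδ)/sin δ ≈ 0.217.
p = a·p₁ + b·p₂ ≈ (0.729, -0.008, 0.684); φ = arcsin(p_z) ≈ 43.19°, λ = atan2(p_y, p_x) ≈ -0.65°.

≈ lat 43°, lon -1°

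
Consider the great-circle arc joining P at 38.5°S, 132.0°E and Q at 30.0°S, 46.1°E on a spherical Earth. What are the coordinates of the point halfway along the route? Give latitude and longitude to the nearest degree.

≈ 43°S, 86°E

From cos δ = sin φ₁ sin φ₂ + cos φ₁ cos φ₂ cos Δλ, the central angle is δ ≈ 1.203 rad (68.9°).
Interpolate at f = 1/2 with slerp weights a = sin((1−f)δ)/sin δ ≈ 0.606, b = sin(fδ)/sin δ ≈ 0.606.
p = a·p₁ + b·p₂ ≈ (0.047, 0.731, -0.681); φ = arcsin(p_z) ≈ -42.90°, λ = atan2(p_y, p_x) ≈ 86.35°.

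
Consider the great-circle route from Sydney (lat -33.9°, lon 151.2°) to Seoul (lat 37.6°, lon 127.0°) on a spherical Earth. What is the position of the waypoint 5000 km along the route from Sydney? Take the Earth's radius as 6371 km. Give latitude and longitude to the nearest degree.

≈ lat 9°, lon 137°

The haversine formula gives a central angle δ ≈ 1.308 rad (75.0°) between the endpoints. The total great-circle distance is δ·R ≈ 1.308 × 6371 ≈ 8335 km, so the target fraction is f = 5000/8335 ≈ 0.600.
Interpolate at f ≈ 0.600 with slerp weights a = sin((1−f)δ)/sin δ ≈ 0.518, b = sin(fδ)/sin δ ≈ 0.732.
p = a·p₁ + b·p₂ ≈ (-0.725, 0.670, 0.158); φ = arcsin(p_z) ≈ 9.08°, λ = atan2(p_y, p_x) ≈ 137.27°.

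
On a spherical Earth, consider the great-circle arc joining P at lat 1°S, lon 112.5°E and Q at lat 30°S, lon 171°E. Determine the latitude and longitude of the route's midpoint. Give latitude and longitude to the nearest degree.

≈ lat 18°S, lon 139°E

From cos δ = sin φ₁ sin φ₂ + cos φ₁ cos φ₂ cos Δλ, the central angle is δ ≈ 1.092 rad (62.5°).
Interpolate at f = 1/2 with slerp weights a = sin((1−f)δ)/sin δ ≈ 0.585, b = sin(fδ)/sin δ ≈ 0.585.
p = a·p₁ + b·p₂ ≈ (-0.724, 0.620, -0.303); φ = arcsin(p_z) ≈ -17.62°, λ = atan2(p_y, p_x) ≈ 139.45°.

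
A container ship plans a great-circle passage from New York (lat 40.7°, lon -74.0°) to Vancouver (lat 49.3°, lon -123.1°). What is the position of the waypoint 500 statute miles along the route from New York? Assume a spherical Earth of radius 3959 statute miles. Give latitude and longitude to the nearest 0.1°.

Write both endpoints as unit vectors p₁, p₂ with components (cos φ cos λ, cos φ sin λ, sin φ).
The central angle between the endpoints is δ = arccos(p₁·p₂) ≈ 0.613 rad (35.1°). The total great-circle distance is δ·R ≈ 0.613 × 3959 ≈ 2426 mi, so the target fraction is f = 500/2426 ≈ 0.206.
Interpolate at f ≈ 0.206 with slerp weights a = sin((1−f)δ)/sin δ ≈ 0.813, b = sin(fδ)/sin δ ≈ 0.219.
p = a·p₁ + b·p₂ ≈ (0.092, -0.712, 0.696); φ = arcsin(p_z) ≈ 44.12°, λ = atan2(p_y, p_x) ≈ -82.65°.

≈ lat 44.1°, lon -82.6°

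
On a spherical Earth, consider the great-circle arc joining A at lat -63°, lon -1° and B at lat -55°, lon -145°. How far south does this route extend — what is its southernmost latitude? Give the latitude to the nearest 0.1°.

≈ -79.7°

The great circle lies in the plane with unit normal n̂ = (p₁ × p₂)/|p₁ × p₂|.
Here n̂_z ≈ -0.179; the vertex latitude is φ_max = arccos|n̂_z| ≈ 79.7°.
Check via Clairaut: cos φ_max = |cos φ₁| · sin C = cos(63.0°)·sin(156.8°) ≈ 0.179, again giving ≈ 79.7°.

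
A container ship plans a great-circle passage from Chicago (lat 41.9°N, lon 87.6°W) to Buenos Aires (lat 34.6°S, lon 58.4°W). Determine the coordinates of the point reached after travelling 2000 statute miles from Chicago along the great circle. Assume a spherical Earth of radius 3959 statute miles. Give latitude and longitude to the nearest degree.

The haversine formula gives a central angle δ ≈ 1.415 rad (81.0°) between the endpoints. The total great-circle distance is δ·R ≈ 1.415 × 3959 ≈ 5600 mi, so the target fraction is f = 2000/5600 ≈ 0.357.
Interpolate at f ≈ 0.357 with slerp weights a = sin((1−f)δ)/sin δ ≈ 0.799, b = sin(fδ)/sin δ ≈ 0.490.
p = a·p₁ + b·p₂ ≈ (0.236, -0.938, 0.255); φ = arcsin(p_z) ≈ 14.79°, λ = atan2(p_y, p_x) ≈ -75.86°.

≈ lat 15°N, lon 76°W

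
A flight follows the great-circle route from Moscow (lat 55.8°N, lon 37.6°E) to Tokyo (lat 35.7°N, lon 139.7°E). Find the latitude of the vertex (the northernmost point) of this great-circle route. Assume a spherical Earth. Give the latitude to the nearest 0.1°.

≈ 61.1°N

The great circle lies in the plane with unit normal n̂ = (p₁ × p₂)/|p₁ × p₂|.
Here n̂_z ≈ +0.484; the vertex latitude is φ_max = arccos|n̂_z| ≈ 61.1°.
Check via Clairaut: cos φ_max = |cos φ₁| · sin C = cos(55.8°)·sin(59.4°) ≈ 0.484, again giving ≈ 61.1°.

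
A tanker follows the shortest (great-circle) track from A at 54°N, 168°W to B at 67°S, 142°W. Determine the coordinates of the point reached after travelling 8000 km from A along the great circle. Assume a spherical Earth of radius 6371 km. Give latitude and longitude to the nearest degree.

Convert each endpoint to a unit vector on the sphere (x = cos φ cos λ, y = cos φ sin λ, z = sin φ).
The central angle between the endpoints is δ = arccos(p₁·p₂) ≈ 2.139 rad (122.6°). The total great-circle distance is δ·R ≈ 2.139 × 6371 ≈ 13629 km, so the target fraction is f = 8000/13629 ≈ 0.587.
Interpolate at f ≈ 0.587 with slerp weights a = sin((1−f)δ)/sin δ ≈ 0.917, b = sin(fδ)/sin δ ≈ 1.128.
p = a·p₁ + b·p₂ ≈ (-0.875, -0.383, -0.296); φ = arcsin(p_z) ≈ -17.24°, λ = atan2(p_y, p_x) ≈ -156.33°.

≈ 17°S, 156°W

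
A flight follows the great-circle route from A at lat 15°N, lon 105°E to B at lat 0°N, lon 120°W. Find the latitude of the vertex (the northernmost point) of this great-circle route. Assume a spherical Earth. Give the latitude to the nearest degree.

The great circle lies in the plane with unit normal n̂ = (p₁ × p₂)/|p₁ × p₂|.
Here n̂_z ≈ +0.935; the vertex latitude is φ_max = arccos|n̂_z| ≈ 20.8°.

≈ 21°N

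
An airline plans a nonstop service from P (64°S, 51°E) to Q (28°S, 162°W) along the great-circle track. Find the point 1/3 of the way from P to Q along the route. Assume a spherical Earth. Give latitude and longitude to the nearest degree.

≈ (77°S, 137°E)

Write both endpoints as unit vectors p₁, p₂ with components (cos φ cos λ, cos φ sin λ, sin φ).
The central angle between the endpoints is δ = arccos(p₁·p₂) ≈ 1.473 rad (84.4°).
Interpolate at f = 1/3 with slerp weights a = sin((1−f)δ)/sin δ ≈ 0.836, b = sin(fδ)/sin δ ≈ 0.474.
p = a·p₁ + b·p₂ ≈ (-0.167, 0.155, -0.974); φ = arcsin(p_z) ≈ -76.80°, λ = atan2(p_y, p_x) ≈ 137.12°.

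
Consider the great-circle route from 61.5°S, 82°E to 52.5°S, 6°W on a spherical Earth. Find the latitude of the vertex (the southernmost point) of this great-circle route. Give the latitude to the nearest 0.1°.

The great circle lies in the plane with unit normal n̂ = (p₁ × p₂)/|p₁ × p₂|.
Here n̂_z ≈ -0.411; the vertex latitude is φ_max = arccos|n̂_z| ≈ 65.8°.
Check via Clairaut: cos φ_max = |cos φ₁| · sin C = cos(61.5°)·sin(120.6°) ≈ 0.411, again giving ≈ 65.8°.

≈ 65.8°S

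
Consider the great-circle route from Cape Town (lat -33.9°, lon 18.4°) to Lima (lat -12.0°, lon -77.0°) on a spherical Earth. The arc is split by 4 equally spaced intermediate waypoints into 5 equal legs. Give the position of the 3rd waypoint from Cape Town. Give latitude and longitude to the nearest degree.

≈ lat -29°, lon -44°

Convert each endpoint to a unit vector on the sphere (x = cos φ cos λ, y = cos φ sin λ, z = sin φ).
The central angle between the endpoints is δ = arccos(p₁·p₂) ≈ 1.531 rad (87.7°).
Interpolate at f = 3/5 with slerp weights a = sin((1−f)δ)/sin δ ≈ 0.575, b = sin(fδ)/sin δ ≈ 0.795.
p = a·p₁ + b·p₂ ≈ (0.628, -0.607, -0.486); φ = arcsin(p_z) ≈ -29.10°, λ = atan2(p_y, p_x) ≈ -44.04°.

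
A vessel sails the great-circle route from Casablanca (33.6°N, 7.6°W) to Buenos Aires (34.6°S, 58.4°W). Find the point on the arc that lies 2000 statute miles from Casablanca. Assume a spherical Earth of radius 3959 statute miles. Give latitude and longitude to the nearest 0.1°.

≈ 10.1°N, 26.0°W

Write both endpoints as unit vectors p₁, p₂ with components (cos φ cos λ, cos φ sin λ, sin φ).
The central angle between the endpoints is δ = arccos(p₁·p₂) ≈ 1.451 rad (83.2°). The total great-circle distance is δ·R ≈ 1.451 × 3959 ≈ 5746 mi, so the target fraction is f = 2000/5746 ≈ 0.348.
Interpolate at f ≈ 0.348 with slerp weights a = sin((1−f)δ)/sin δ ≈ 0.817, b = sin(fδ)/sin δ ≈ 0.487.
p = a·p₁ + b·p₂ ≈ (0.885, -0.432, 0.175); φ = arcsin(p_z) ≈ 10.10°, λ = atan2(p_y, p_x) ≈ -26.01°.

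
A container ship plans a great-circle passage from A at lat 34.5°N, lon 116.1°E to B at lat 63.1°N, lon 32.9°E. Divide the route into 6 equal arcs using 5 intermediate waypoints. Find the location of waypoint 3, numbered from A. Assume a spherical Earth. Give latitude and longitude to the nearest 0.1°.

The haversine formula gives a central angle δ ≈ 0.989 rad (56.7°) between the endpoints.
Interpolate at f = 3/6 with slerp weights a = sin((1−f)δ)/sin δ ≈ 0.568, b = sin(fδ)/sin δ ≈ 0.568.
p = a·p₁ + b·p₂ ≈ (0.010, 0.560, 0.828); φ = arcsin(p_z) ≈ 55.93°, λ = atan2(p_y, p_x) ≈ 88.99°.

≈ lat 55.9°N, lon 89.0°E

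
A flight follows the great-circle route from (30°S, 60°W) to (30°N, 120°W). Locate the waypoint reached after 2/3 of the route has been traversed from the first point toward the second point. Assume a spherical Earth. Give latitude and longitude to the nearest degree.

≈ (10°N, 99°W)

Write both endpoints as unit vectors p₁, p₂ with components (cos φ cos λ, cos φ sin λ, sin φ).
The central angle between the endpoints is δ = arccos(p₁·p₂) ≈ 1.445 rad (82.8°).
Interpolate at f = 2/3 with slerp weights a = sin((1−f)δ)/sin δ ≈ 0.467, b = sin(fδ)/sin δ ≈ 0.828.
p = a·p₁ + b·p₂ ≈ (-0.156, -0.971, 0.180); φ = arcsin(p_z) ≈ 10.39°, λ = atan2(p_y, p_x) ≈ -99.14°.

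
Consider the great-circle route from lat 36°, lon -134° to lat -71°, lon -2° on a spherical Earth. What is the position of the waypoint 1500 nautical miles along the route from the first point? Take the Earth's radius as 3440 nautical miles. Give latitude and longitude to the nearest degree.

Write both endpoints as unit vectors p₁, p₂ with components (cos φ cos λ, cos φ sin λ, sin φ).
The central angle between the endpoints is δ = arccos(p₁·p₂) ≈ 2.392 rad (137.1°). The total great-circle distance is δ·R ≈ 2.392 × 3440 ≈ 8229 nmi, so the target fraction is f = 1500/8229 ≈ 0.182.
Interpolate at f ≈ 0.182 with slerp weights a = sin((1−f)δ)/sin δ ≈ 1.360, b = sin(fδ)/sin δ ≈ 0.620.
p = a·p₁ + b·p₂ ≈ (-0.563, -0.799, 0.213); φ = arcsin(p_z) ≈ 12.32°, λ = atan2(p_y, p_x) ≈ -125.17°.

≈ lat 12°, lon -125°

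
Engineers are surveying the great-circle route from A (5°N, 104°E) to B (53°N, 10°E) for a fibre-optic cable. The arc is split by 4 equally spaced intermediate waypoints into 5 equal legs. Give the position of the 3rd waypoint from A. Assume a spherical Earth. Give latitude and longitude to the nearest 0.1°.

≈ (43.5°N, 62.5°E)

Convert each endpoint to a unit vector on the sphere (x = cos φ cos λ, y = cos φ sin λ, z = sin φ).
The central angle between the endpoints is δ = arccos(p₁·p₂) ≈ 1.543 rad (88.4°).
Interpolate at f = 3/5 with slerp weights a = sin((1−f)δ)/sin δ ≈ 0.579, b = sin(fδ)/sin δ ≈ 0.799.
p = a·p₁ + b·p₂ ≈ (0.334, 0.643, 0.689); φ = arcsin(p_z) ≈ 43.54°, λ = atan2(p_y, p_x) ≈ 62.54°.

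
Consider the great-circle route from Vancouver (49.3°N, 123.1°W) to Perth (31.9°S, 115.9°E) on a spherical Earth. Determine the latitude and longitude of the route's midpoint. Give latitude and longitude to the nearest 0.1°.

≈ (16.8°N, 163.3°E)

From cos δ = sin φ₁ sin φ₂ + cos φ₁ cos φ₂ cos Δλ, the central angle is δ ≈ 2.326 rad (133.3°).
Interpolate at f = 1/2 with slerp weights a = sin((1−f)δ)/sin δ ≈ 1.261, b = sin(fδ)/sin δ ≈ 1.261.
p = a·p₁ + b·p₂ ≈ (-0.917, 0.274, 0.290); φ = arcsin(p_z) ≈ 16.84°, λ = atan2(p_y, p_x) ≈ 163.35°.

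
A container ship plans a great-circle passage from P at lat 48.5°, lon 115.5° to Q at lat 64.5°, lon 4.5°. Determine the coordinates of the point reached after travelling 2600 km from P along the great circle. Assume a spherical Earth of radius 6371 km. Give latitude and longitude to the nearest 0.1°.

Write both endpoints as unit vectors p₁, p₂ with components (cos φ cos λ, cos φ sin λ, sin φ).
The central angle between the endpoints is δ = arccos(p₁·p₂) ≈ 0.960 rad (55.0°). The total great-circle distance is δ·R ≈ 0.960 × 6371 ≈ 6114 km, so the target fraction is f = 2600/6114 ≈ 0.425.
Interpolate at f ≈ 0.425 with slerp weights a = sin((1−f)δ)/sin δ ≈ 0.640, b = sin(fδ)/sin δ ≈ 0.485.
p = a·p₁ + b·p₂ ≈ (0.025, 0.399, 0.917); φ = arcsin(p_z) ≈ 66.43°, λ = atan2(p_y, p_x) ≈ 86.35°.

≈ lat 66.4°, lon 86.4°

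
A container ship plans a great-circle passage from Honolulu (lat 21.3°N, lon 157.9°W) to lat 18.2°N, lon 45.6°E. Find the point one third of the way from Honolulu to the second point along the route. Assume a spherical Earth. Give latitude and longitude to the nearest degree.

≈ lat 55°N, lon 162°E

Convert each endpoint to a unit vector on the sphere (x = cos φ cos λ, y = cos φ sin λ, z = sin φ).
The central angle between the endpoints is δ = arccos(p₁·p₂) ≈ 2.344 rad (134.3°).
Interpolate at f = 1/3 with slerp weights a = sin((1−f)δ)/sin δ ≈ 1.397, b = sin(fδ)/sin δ ≈ 0.984.
p = a·p₁ + b·p₂ ≈ (-0.552, 0.178, 0.815); φ = arcsin(p_z) ≈ 54.55°, λ = atan2(p_y, p_x) ≈ 162.13°.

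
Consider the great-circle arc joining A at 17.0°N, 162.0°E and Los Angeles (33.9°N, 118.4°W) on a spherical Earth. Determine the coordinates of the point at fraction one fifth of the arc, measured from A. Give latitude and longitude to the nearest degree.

≈ 24°N, 176°E

From cos δ = sin φ₁ sin φ₂ + cos φ₁ cos φ₂ cos Δλ, the central angle is δ ≈ 1.259 rad (72.2°).
Interpolate at f = 1/5 with slerp weights a = sin((1−f)δ)/sin δ ≈ 0.888, b = sin(fδ)/sin δ ≈ 0.262.
p = a·p₁ + b·p₂ ≈ (-0.911, 0.071, 0.406); φ = arcsin(p_z) ≈ 23.94°, λ = atan2(p_y, p_x) ≈ 175.52°.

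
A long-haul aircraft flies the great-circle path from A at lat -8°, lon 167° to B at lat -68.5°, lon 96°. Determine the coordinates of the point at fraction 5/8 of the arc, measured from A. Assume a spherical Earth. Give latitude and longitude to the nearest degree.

≈ lat -51°, lon 142°

The haversine formula gives a central angle δ ≈ 1.321 rad (75.7°) between the endpoints.
Interpolate at f = 5/8 with slerp weights a = sin((1−f)δ)/sin δ ≈ 0.490, b = sin(fδ)/sin δ ≈ 0.758.
p = a·p₁ + b·p₂ ≈ (-0.502, 0.386, -0.774); φ = arcsin(p_z) ≈ -50.70°, λ = atan2(p_y, p_x) ≈ 142.48°.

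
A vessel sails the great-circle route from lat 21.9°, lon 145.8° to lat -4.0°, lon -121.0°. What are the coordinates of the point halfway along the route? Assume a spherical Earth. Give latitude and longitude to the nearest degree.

The haversine formula gives a central angle δ ≈ 1.649 rad (94.5°) between the endpoints.
Interpolate at f = 1/2 with slerp weights a = sin((1−f)δ)/sin δ ≈ 0.736, b = sin(fδ)/sin δ ≈ 0.736.
p = a·p₁ + b·p₂ ≈ (-0.943, -0.246, 0.223); φ = arcsin(p_z) ≈ 12.90°, λ = atan2(p_y, p_x) ≈ -165.41°.

≈ lat 13°, lon -165°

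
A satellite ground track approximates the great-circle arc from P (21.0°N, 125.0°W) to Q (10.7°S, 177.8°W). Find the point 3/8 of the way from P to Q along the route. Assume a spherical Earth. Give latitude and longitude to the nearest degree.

≈ (10°N, 146°W)

Write both endpoints as unit vectors p₁, p₂ with components (cos φ cos λ, cos φ sin λ, sin φ).
The central angle between the endpoints is δ = arccos(p₁·p₂) ≈ 1.061 rad (60.8°).
Interpolate at f = 3/8 with slerp weights a = sin((1−f)δ)/sin δ ≈ 0.705, b = sin(fδ)/sin δ ≈ 0.444.
p = a·p₁ + b·p₂ ≈ (-0.813, -0.556, 0.170); φ = arcsin(p_z) ≈ 9.81°, λ = atan2(p_y, p_x) ≈ -145.64°.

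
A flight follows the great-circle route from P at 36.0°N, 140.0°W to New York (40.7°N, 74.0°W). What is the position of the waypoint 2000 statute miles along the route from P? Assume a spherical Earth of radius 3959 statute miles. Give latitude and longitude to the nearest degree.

From cos δ = sin φ₁ sin φ₂ + cos φ₁ cos φ₂ cos Δλ, the central angle is δ ≈ 0.886 rad (50.7°). The total great-circle distance is δ·R ≈ 0.886 × 3959 ≈ 3506 mi, so the target fraction is f = 2000/3506 ≈ 0.570.
Interpolate at f ≈ 0.570 with slerp weights a = sin((1−f)δ)/sin δ ≈ 0.480, b = sin(fδ)/sin δ ≈ 0.625.
p = a·p₁ + b·p₂ ≈ (-0.167, -0.705, 0.689); φ = arcsin(p_z) ≈ 43.59°, λ = atan2(p_y, p_x) ≈ -103.30°.

≈ 44°N, 103°W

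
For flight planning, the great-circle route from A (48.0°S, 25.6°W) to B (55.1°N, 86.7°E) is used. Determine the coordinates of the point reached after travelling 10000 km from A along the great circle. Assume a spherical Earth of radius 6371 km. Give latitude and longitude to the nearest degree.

≈ (23°N, 36°E)

Write both endpoints as unit vectors p₁, p₂ with components (cos φ cos λ, cos φ sin λ, sin φ).
The central angle between the endpoints is δ = arccos(p₁·p₂) ≈ 2.426 rad (139.0°). The total great-circle distance is δ·R ≈ 2.426 × 6371 ≈ 15457 km, so the target fraction is f = 10000/15457 ≈ 0.647.
Interpolate at f ≈ 0.647 with slerp weights a = sin((1−f)δ)/sin δ ≈ 1.152, b = sin(fδ)/sin δ ≈ 1.524.
p = a·p₁ + b·p₂ ≈ (0.745, 0.538, 0.394); φ = arcsin(p_z) ≈ 23.22°, λ = atan2(p_y, p_x) ≈ 35.81°.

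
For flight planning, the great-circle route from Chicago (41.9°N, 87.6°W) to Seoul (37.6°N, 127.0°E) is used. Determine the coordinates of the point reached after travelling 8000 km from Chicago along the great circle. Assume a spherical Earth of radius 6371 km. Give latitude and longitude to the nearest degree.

≈ (57°N, 144°E)

Write both endpoints as unit vectors p₁, p₂ with components (cos φ cos λ, cos φ sin λ, sin φ).
The central angle between the endpoints is δ = arccos(p₁·p₂) ≈ 1.649 rad (94.5°). The total great-circle distance is δ·R ≈ 1.649 × 6371 ≈ 10505 km, so the target fraction is f = 8000/10505 ≈ 0.762.
Interpolate at f ≈ 0.762 with slerp weights a = sin((1−f)δ)/sin δ ≈ 0.384, b = sin(fδ)/sin δ ≈ 0.954.
p = a·p₁ + b·p₂ ≈ (-0.443, 0.318, 0.838); φ = arcsin(p_z) ≈ 56.98°, λ = atan2(p_y, p_x) ≈ 144.34°.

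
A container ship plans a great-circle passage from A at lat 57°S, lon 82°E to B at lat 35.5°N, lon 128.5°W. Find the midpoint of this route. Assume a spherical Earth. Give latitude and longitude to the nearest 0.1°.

≈ lat 30.3°S, lon 167.2°W

From cos δ = sin φ₁ sin φ₂ + cos φ₁ cos φ₂ cos Δλ, the central angle is δ ≈ 2.624 rad (150.4°).
Interpolate at f = 1/2 with slerp weights a = sin((1−f)δ)/sin δ ≈ 1.954, b = sin(fδ)/sin δ ≈ 1.954.
p = a·p₁ + b·p₂ ≈ (-0.842, -0.191, -0.504); φ = arcsin(p_z) ≈ -30.27°, λ = atan2(p_y, p_x) ≈ -167.22°.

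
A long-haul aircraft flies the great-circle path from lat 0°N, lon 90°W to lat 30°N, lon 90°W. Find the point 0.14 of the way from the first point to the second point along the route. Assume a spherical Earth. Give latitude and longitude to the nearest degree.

≈ lat 4°N, lon 90°W

From cos δ = sin φ₁ sin φ₂ + cos φ₁ cos φ₂ cos Δλ, the central angle is δ ≈ 0.524 rad (30.0°).
Interpolate at f = 0.14 with slerp weights a = sin((1−f)δ)/sin δ ≈ 0.870, b = sin(fδ)/sin δ ≈ 0.146.
p = a·p₁ + b·p₂ ≈ (0.000, -0.997, 0.073); φ = arcsin(p_z) ≈ 4.20°, λ = atan2(p_y, p_x) ≈ -90.00°.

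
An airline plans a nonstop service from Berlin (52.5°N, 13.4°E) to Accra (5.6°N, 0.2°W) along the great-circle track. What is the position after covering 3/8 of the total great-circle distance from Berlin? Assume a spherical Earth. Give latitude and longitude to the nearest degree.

≈ 35°N, 7°E

From cos δ = sin φ₁ sin φ₂ + cos φ₁ cos φ₂ cos Δλ, the central angle is δ ≈ 0.842 rad (48.2°).
Interpolate at f = 3/8 with slerp weights a = sin((1−f)δ)/sin δ ≈ 0.673, b = sin(fδ)/sin δ ≈ 0.416.
p = a·p₁ + b·p₂ ≈ (0.813, 0.094, 0.575); φ = arcsin(p_z) ≈ 35.08°, λ = atan2(p_y, p_x) ≈ 6.56°.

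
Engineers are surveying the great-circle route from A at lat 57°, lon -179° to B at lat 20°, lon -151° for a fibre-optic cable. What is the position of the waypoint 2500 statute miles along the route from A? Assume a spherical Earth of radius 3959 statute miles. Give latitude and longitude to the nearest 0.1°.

≈ lat 25.7°, lon -153.6°

The haversine formula gives a central angle δ ≈ 0.740 rad (42.4°) between the endpoints. The total great-circle distance is δ·R ≈ 0.740 × 3959 ≈ 2928 mi, so the target fraction is f = 2500/2928 ≈ 0.854.
Interpolate at f ≈ 0.854 with slerp weights a = sin((1−f)δ)/sin δ ≈ 0.160, b = sin(fδ)/sin δ ≈ 0.876.
p = a·p₁ + b·p₂ ≈ (-0.807, -0.401, 0.434); φ = arcsin(p_z) ≈ 25.71°, λ = atan2(p_y, p_x) ≈ -153.60°.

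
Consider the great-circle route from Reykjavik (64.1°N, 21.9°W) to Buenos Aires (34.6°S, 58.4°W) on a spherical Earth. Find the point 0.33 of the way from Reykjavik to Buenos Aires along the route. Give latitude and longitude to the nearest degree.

≈ 32°N, 41°W

Write both endpoints as unit vectors p₁, p₂ with components (cos φ cos λ, cos φ sin λ, sin φ).
The central angle between the endpoints is δ = arccos(p₁·p₂) ≈ 1.794 rad (102.8°).
Interpolate at f = 0.33 with slerp weights a = sin((1−f)δ)/sin δ ≈ 0.957, b = sin(fδ)/sin δ ≈ 0.572.
p = a·p₁ + b·p₂ ≈ (0.635, -0.557, 0.536); φ = arcsin(p_z) ≈ 32.38°, λ = atan2(p_y, p_x) ≈ -41.28°.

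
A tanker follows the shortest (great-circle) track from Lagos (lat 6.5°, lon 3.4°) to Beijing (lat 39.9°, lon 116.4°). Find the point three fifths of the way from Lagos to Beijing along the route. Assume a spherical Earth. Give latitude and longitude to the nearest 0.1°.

Convert each endpoint to a unit vector on the sphere (x = cos φ cos λ, y = cos φ sin λ, z = sin φ).
The central angle between the endpoints is δ = arccos(p₁·p₂) ≈ 1.798 rad (103.0°).
Interpolate at f = 3/5 with slerp weights a = sin((1−f)δ)/sin δ ≈ 0.676, b = sin(fδ)/sin δ ≈ 0.905.
p = a·p₁ + b·p₂ ≈ (0.362, 0.661, 0.657); φ = arcsin(p_z) ≈ 41.06°, λ = atan2(p_y, p_x) ≈ 61.31°.

≈ lat 41.1°, lon 61.3°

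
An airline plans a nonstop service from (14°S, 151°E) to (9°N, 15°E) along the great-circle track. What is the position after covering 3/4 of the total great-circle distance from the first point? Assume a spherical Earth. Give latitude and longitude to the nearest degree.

≈ (1°N, 48°E)

Write both endpoints as unit vectors p₁, p₂ with components (cos φ cos λ, cos φ sin λ, sin φ).
The central angle between the endpoints is δ = arccos(p₁·p₂) ≈ 2.385 rad (136.7°).
Interpolate at f = 3/4 with slerp weights a = sin((1−f)δ)/sin δ ≈ 0.818, b = sin(fδ)/sin δ ≈ 1.422.
p = a·p₁ + b·p₂ ≈ (0.663, 0.748, 0.025); φ = arcsin(p_z) ≈ 1.41°, λ = atan2(p_y, p_x) ≈ 48.48°.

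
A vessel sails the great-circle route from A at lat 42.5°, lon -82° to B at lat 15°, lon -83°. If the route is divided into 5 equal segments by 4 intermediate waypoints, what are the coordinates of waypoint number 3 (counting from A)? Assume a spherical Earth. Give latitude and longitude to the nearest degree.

≈ lat 26°, lon -83°

From cos δ = sin φ₁ sin φ₂ + cos φ₁ cos φ₂ cos Δλ, the central angle is δ ≈ 0.480 rad (27.5°).
Interpolate at f = 3/5 with slerp weights a = sin((1−f)δ)/sin δ ≈ 0.413, b = sin(fδ)/sin δ ≈ 0.615.
p = a·p₁ + b·p₂ ≈ (0.115, -0.891, 0.438); φ = arcsin(p_z) ≈ 26.00°, λ = atan2(p_y, p_x) ≈ -82.66°.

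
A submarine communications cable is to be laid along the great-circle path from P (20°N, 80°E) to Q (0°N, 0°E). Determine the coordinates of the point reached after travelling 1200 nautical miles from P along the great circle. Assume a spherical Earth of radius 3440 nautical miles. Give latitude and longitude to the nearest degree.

Write both endpoints as unit vectors p₁, p₂ with components (cos φ cos λ, cos φ sin λ, sin φ).
The central angle between the endpoints is δ = arccos(p₁·p₂) ≈ 1.407 rad (80.6°). The total great-circle distance is δ·R ≈ 1.407 × 3440 ≈ 4840 nmi, so the target fraction is f = 1200/4840 ≈ 0.248.
Interpolate at f ≈ 0.248 with slerp weights a = sin((1−f)δ)/sin δ ≈ 0.883, b = sin(fδ)/sin δ ≈ 0.346.
p = a·p₁ + b·p₂ ≈ (0.491, 0.817, 0.302); φ = arcsin(p_z) ≈ 17.58°, λ = atan2(p_y, p_x) ≈ 59.03°.

≈ (18°N, 59°E)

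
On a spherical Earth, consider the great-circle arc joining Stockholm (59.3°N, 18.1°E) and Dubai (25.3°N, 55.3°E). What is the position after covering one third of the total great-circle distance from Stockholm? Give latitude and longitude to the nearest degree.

≈ 49°N, 36°E

Write both endpoints as unit vectors p₁, p₂ with components (cos φ cos λ, cos φ sin λ, sin φ).
The central angle between the endpoints is δ = arccos(p₁·p₂) ≈ 0.745 rad (42.7°).
Interpolate at f = 1/3 with slerp weights a = sin((1−f)δ)/sin δ ≈ 0.703, b = sin(fδ)/sin δ ≈ 0.363.
p = a·p₁ + b·p₂ ≈ (0.528, 0.381, 0.759); φ = arcsin(p_z) ≈ 49.40°, λ = atan2(p_y, p_x) ≈ 35.83°.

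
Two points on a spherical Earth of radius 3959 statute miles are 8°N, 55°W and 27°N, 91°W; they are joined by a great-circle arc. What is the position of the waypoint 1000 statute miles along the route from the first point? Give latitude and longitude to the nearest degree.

≈ 16°N, 67°W

Convert each endpoint to a unit vector on the sphere (x = cos φ cos λ, y = cos φ sin λ, z = sin φ).
The central angle between the endpoints is δ = arccos(p₁·p₂) ≈ 0.681 rad (39.0°). The total great-circle distance is δ·R ≈ 0.681 × 3959 ≈ 2696 mi, so the target fraction is f = 1000/2696 ≈ 0.371.
Interpolate at f ≈ 0.371 with slerp weights a = sin((1−f)δ)/sin δ ≈ 0.660, b = sin(fδ)/sin δ ≈ 0.397.
p = a·p₁ + b·p₂ ≈ (0.369, -0.889, 0.272); φ = arcsin(p_z) ≈ 15.79°, λ = atan2(p_y, p_x) ≈ -67.48°.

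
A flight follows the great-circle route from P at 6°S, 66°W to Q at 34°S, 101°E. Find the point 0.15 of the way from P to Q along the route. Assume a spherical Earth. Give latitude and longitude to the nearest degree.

≈ 26°S, 60°W

Convert each endpoint to a unit vector on the sphere (x = cos φ cos λ, y = cos φ sin λ, z = sin φ).
The central angle between the endpoints is δ = arccos(p₁·p₂) ≈ 2.411 rad (138.2°).
Interpolate at f = 0.15 with slerp weights a = sin((1−f)δ)/sin δ ≈ 1.330, b = sin(fδ)/sin δ ≈ 0.530.
p = a·p₁ + b·p₂ ≈ (0.454, -0.777, -0.436); φ = arcsin(p_z) ≈ -25.83°, λ = atan2(p_y, p_x) ≈ -59.69°.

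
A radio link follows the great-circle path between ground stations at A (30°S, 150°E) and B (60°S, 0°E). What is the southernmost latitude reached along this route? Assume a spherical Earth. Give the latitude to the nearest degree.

≈ 77°S

The great circle lies in the plane with unit normal n̂ = (p₁ × p₂)/|p₁ × p₂|.
Here n̂_z ≈ -0.217; the vertex latitude is φ_max = arccos|n̂_z| ≈ 77.5°.
Check via Clairaut: cos φ_max = |cos φ₁| · sin C = cos(30.0°)·sin(165.5°) ≈ 0.217, again giving ≈ 77.5°.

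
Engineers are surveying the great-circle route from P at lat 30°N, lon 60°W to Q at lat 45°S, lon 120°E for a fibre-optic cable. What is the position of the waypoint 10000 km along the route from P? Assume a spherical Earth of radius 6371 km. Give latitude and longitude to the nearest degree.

≈ lat 60°S, lon 60°W

Write both endpoints as unit vectors p₁, p₂ with components (cos φ cos λ, cos φ sin λ, sin φ).
The central angle between the endpoints is δ = arccos(p₁·p₂) ≈ 2.880 rad (165.0°). The total great-circle distance is δ·R ≈ 2.880 × 6371 ≈ 18347 km, so the target fraction is f = 10000/18347 ≈ 0.545.
Interpolate at f ≈ 0.545 with slerp weights a = sin((1−f)δ)/sin δ ≈ 3.733, b = sin(fδ)/sin δ ≈ 3.864.
p = a·p₁ + b·p₂ ≈ (0.251, -0.434, -0.865); φ = arcsin(p_z) ≈ -59.93°, λ = atan2(p_y, p_x) ≈ -60.00°.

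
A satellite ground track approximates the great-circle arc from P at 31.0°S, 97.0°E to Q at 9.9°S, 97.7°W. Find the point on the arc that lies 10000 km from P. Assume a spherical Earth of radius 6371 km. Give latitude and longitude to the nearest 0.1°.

≈ 53.0°S, 120.3°W

Convert each endpoint to a unit vector on the sphere (x = cos φ cos λ, y = cos φ sin λ, z = sin φ).
The central angle between the endpoints is δ = arccos(p₁·p₂) ≈ 2.387 rad (136.7°). The total great-circle distance is δ·R ≈ 2.387 × 6371 ≈ 15204 km, so the target fraction is f = 10000/15204 ≈ 0.658.
Interpolate at f ≈ 0.658 with slerp weights a = sin((1−f)δ)/sin δ ≈ 1.064, b = sin(fδ)/sin δ ≈ 1.459.
p = a·p₁ + b·p₂ ≈ (-0.304, -0.519, -0.799); φ = arcsin(p_z) ≈ -53.01°, λ = atan2(p_y, p_x) ≈ -120.31°.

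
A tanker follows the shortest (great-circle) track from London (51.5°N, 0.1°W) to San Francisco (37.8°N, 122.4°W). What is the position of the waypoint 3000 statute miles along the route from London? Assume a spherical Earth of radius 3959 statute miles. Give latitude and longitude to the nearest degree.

Write both endpoints as unit vectors p₁, p₂ with components (cos φ cos λ, cos φ sin λ, sin φ).
The central angle between the endpoints is δ = arccos(p₁·p₂) ≈ 1.352 rad (77.5°). The total great-circle distance is δ·R ≈ 1.352 × 3959 ≈ 5353 mi, so the target fraction is f = 3000/5353 ≈ 0.560.
Interpolate at f ≈ 0.560 with slerp weights a = sin((1−f)δ)/sin δ ≈ 0.574, b = sin(fδ)/sin δ ≈ 0.704.
p = a·p₁ + b·p₂ ≈ (0.059, -0.470, 0.881); φ = arcsin(p_z) ≈ 61.70°, λ = atan2(p_y, p_x) ≈ -82.84°.

≈ 62°N, 83°W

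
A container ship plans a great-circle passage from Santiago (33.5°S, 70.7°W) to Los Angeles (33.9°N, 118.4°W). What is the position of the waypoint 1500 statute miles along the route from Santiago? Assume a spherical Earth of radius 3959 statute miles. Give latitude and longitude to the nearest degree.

Convert each endpoint to a unit vector on the sphere (x = cos φ cos λ, y = cos φ sin λ, z = sin φ).
The central angle between the endpoints is δ = arccos(p₁·p₂) ≈ 1.412 rad (80.9°). The total great-circle distance is δ·R ≈ 1.412 × 3959 ≈ 5591 mi, so the target fraction is f = 1500/5591 ≈ 0.268.
Interpolate at f ≈ 0.268 with slerp weights a = sin((1−f)δ)/sin δ ≈ 0.870, b = sin(fδ)/sin δ ≈ 0.375.
p = a·p₁ + b·p₂ ≈ (0.092, -0.958, -0.271); φ = arcsin(p_z) ≈ -15.74°, λ = atan2(p_y, p_x) ≈ -84.52°.

≈ 16°S, 85°W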